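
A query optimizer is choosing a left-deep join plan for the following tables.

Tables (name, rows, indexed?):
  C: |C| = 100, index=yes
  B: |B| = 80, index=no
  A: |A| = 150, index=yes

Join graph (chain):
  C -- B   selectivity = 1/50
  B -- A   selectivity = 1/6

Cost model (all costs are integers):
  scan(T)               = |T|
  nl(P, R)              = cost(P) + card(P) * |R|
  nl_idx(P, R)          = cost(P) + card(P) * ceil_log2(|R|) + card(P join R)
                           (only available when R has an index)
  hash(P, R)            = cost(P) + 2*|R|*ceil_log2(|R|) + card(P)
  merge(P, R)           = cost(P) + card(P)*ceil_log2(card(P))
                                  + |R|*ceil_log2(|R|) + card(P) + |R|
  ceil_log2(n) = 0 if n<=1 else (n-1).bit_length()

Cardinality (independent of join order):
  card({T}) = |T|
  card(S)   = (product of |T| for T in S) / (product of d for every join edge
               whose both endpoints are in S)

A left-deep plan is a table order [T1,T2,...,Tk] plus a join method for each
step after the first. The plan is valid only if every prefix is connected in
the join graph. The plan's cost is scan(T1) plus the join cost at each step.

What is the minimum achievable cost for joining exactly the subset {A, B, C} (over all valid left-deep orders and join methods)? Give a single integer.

3360

Selinger DP over subsets of {A,B,C}:
  {C}: scan cost=100, card=100
  {B}: scan cost=80, card=80
  {A}: scan cost=150, card=150
  {BC}: card=160; try (C,nl_idx)→800, (B,hash)→1320, (C,merge)→1520, (B,merge)→1540, (C,hash)→1560, (C,nl)→8080 …(+1); best=800 via (C,nl_idx)
  {AB}: card=2000; try (B,hash)→1420, (A,merge)→2070, (B,merge)→2140, (A,hash)→2560, (A,nl_idx)→2720, (A,nl)→12080 …(+1); best=1420 via (B,hash)
  {ABC}: card=4000; try (A,hash)→3360, (A,merge)→3590, (C,hash)→4820, (A,nl_idx)→6080, (C,nl_idx)→19420, (A,nl)→24800 …(+2); best=3360 via (A,hash)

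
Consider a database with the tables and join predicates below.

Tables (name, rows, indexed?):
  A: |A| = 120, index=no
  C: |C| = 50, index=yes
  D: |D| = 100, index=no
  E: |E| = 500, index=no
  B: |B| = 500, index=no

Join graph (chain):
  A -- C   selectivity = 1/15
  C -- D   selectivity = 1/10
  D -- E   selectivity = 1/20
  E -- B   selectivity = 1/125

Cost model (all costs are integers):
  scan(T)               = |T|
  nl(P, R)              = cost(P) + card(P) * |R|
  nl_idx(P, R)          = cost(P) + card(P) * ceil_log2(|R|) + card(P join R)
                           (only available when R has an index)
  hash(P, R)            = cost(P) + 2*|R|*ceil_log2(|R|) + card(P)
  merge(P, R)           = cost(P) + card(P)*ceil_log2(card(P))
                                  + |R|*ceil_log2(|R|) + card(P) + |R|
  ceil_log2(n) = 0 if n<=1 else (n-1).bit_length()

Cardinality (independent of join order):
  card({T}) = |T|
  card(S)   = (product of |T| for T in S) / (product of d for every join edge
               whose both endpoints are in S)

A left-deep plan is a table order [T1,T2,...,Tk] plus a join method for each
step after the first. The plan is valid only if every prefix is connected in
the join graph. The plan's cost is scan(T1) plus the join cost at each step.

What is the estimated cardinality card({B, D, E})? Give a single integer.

10000

Tables in S: B(500), D(100), E(500)
Edges inside S: D-E(d=20), E-B(d=125)
numerator = 500 * 100 * 500 = 25000000
denominator = 20 * 125 = 2500
card(S) = 25000000 / 2500 = 10000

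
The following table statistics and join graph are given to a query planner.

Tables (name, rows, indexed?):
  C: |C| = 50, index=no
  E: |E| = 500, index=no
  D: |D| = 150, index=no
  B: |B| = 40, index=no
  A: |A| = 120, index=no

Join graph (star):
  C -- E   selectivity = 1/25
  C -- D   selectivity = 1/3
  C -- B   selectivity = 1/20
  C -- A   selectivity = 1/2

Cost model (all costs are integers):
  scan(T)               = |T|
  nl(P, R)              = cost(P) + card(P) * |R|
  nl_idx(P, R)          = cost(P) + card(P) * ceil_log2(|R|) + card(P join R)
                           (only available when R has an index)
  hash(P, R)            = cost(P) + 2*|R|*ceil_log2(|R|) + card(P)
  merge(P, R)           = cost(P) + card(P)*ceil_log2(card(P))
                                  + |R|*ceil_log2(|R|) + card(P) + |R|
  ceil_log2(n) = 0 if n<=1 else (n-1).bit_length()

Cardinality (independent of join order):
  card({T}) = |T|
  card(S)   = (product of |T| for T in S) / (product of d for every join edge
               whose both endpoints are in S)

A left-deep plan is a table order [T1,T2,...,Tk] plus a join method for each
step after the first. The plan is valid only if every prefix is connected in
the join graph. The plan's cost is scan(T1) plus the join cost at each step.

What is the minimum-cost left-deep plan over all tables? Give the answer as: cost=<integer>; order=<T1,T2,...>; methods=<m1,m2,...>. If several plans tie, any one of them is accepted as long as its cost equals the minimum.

cost=109160; order=E,C,B,D,A; methods=hash,hash,hash,hash

Selinger DP (subsets sized 1..n):
  {C}: scan cost=50, card=50
  {E}: scan cost=500, card=500
  {D}: scan cost=150, card=150
  {B}: scan cost=40, card=40
  {A}: scan cost=120, card=120
  {CE}: card=1000; try (C,hash)→1600, (E,merge)→5400, (C,merge)→5850, (E,hash)→9100, (E,nl)→25050, (C,nl)→25500; best=1600 via (C,hash)
  {CD}: card=2500; try (C,hash)→900, (D,merge)→1750, (C,merge)→1850, (D,hash)→2500, (D,nl)→7550, (C,nl)→7650; best=900 via (C,hash)
  {BC}: card=100; try (B,hash)→580, (C,merge)→670, (C,hash)→680, (B,merge)→680, (C,nl)→2040, (B,nl)→2050; best=580 via (B,hash)
  {AC}: card=3000; try (C,hash)→840, (A,merge)→1360, (C,merge)→1430, (A,hash)→1780, (A,nl)→6050, (C,nl)→6120; best=840 via (C,hash)
  {CDE}: card=50000; try (D,hash)→5000, (E,hash)→12400, (D,merge)→13950, (E,merge)→38400, (D,nl)→151600, (E,nl)→1250900; best=5000 via (D,hash)
  {BCE}: card=2000; try (B,hash)→3080, (E,merge)→6380, (E,hash)→9680, (B,merge)→12880, (B,nl)→41600, (E,nl)→50580; best=3080 via (B,hash)
  {ACE}: card=60000; try (A,hash)→4280, (E,hash)→12840, (A,merge)→13560, (E,merge)→44840, (A,nl)→121600, (E,nl)→1500840; best=4280 via (A,hash)
  {BCD}: card=5000; try (D,merge)→2730, (D,hash)→3080, (B,hash)→3880, (D,nl)→15580, (B,merge)→33680, (B,nl)→100900; best=2730 via (D,merge)
  {ACD}: card=150000; try (A,hash)→5080, (D,hash)→6240, (A,merge)→34360, (D,merge)→41190, (A,nl)→300900, (D,nl)→450840; best=5080 via (A,hash)
  {ABC}: card=6000; try (A,merge)→2340, (A,hash)→2360, (B,hash)→4320, (A,nl)→12580, (B,merge)→40120, (B,nl)→120840; best=2340 via (A,merge)
  {BCDE}: card=100000; try (D,hash)→7480, (E,hash)→16730, (D,merge)→28430, (B,hash)→55480, (E,merge)→77730, (D,nl)→303080 …(+3); best=7480 via (D,hash)
  {ACDE}: card=3000000; try (A,hash)→56680, (D,hash)→66680, (E,hash)→164080, (A,merge)→855960, (D,merge)→1025630, (E,merge)→2860080 …(+3); best=56680 via (A,hash)
  {ABCE}: card=120000; try (A,hash)→6760, (E,hash)→17340, (A,merge)→28040, (B,hash)→64760, (E,merge)→91340, (A,nl)→243080 …(+3); best=6760 via (A,hash)
  {ABCD}: card=300000; try (A,hash)→9410, (D,hash)→10740, (A,merge)→73690, (D,merge)→87690, (B,hash)→155560, (A,nl)→602730 …(+3); best=9410 via (A,hash)
  {ABCDE}: card=6000000; try (A,hash)→109160, (D,hash)→129160, (E,hash)→318410, (A,merge)→1808440, (D,merge)→2168110, (B,hash)→3057160 …(+6); best=109160 via (A,hash)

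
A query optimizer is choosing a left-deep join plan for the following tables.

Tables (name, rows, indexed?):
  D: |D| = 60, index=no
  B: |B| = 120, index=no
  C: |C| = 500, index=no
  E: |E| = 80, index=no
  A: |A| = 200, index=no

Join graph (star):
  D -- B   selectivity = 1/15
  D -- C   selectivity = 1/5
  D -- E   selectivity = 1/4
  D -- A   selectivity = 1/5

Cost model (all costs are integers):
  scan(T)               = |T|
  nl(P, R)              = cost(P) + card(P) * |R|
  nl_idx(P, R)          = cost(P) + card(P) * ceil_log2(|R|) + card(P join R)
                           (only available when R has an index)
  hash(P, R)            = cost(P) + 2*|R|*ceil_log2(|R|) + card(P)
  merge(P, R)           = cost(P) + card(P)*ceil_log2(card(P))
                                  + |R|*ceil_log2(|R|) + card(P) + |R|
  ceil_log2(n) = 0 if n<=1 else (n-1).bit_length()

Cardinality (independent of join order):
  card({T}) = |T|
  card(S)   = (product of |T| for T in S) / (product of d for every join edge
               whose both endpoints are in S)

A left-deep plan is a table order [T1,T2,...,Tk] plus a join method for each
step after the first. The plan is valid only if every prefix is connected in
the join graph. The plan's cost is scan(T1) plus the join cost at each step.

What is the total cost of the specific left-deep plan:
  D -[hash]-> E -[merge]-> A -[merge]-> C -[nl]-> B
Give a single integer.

step 1: scan D: cost=60, card=60
step 2: join E via hash
    card(P join E) = 60*80/(4) = 1200
    cost = 60 + 2*80*7 + 60 = 1240
step 3: join A via merge
    card(P join A) = 1200*200/(5) = 48000
    cost = 1240 + 1200*11 + 200*8 + 1200 + 200 = 17440
step 4: join C via merge
    card(P join C) = 48000*500/(5) = 4800000
    cost = 17440 + 48000*16 + 500*9 + 48000 + 500 = 838440
step 5: join B via nl
    card(P join B) = 4800000*120/(15) = 38400000
    cost = 838440 + 4800000*120 = 576838440

576838440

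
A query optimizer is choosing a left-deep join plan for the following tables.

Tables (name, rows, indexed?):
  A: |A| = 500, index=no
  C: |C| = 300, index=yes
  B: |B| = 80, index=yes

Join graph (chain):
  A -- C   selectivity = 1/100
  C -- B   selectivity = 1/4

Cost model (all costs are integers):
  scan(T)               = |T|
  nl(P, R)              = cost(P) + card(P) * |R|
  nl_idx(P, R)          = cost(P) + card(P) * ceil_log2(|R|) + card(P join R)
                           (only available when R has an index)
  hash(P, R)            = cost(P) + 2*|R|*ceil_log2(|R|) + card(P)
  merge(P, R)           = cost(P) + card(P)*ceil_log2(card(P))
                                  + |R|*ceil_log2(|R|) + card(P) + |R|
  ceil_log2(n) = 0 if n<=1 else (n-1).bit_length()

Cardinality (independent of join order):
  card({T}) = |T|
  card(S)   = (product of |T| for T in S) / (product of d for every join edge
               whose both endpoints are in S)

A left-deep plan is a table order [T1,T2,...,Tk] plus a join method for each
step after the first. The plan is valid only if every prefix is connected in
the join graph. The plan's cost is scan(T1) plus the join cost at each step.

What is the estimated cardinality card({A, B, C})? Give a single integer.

Tables in S: A(500), B(80), C(300)
Edges inside S: A-C(d=100), C-B(d=4)
numerator = 500 * 80 * 300 = 12000000
denominator = 100 * 4 = 400
card(S) = 12000000 / 400 = 30000

30000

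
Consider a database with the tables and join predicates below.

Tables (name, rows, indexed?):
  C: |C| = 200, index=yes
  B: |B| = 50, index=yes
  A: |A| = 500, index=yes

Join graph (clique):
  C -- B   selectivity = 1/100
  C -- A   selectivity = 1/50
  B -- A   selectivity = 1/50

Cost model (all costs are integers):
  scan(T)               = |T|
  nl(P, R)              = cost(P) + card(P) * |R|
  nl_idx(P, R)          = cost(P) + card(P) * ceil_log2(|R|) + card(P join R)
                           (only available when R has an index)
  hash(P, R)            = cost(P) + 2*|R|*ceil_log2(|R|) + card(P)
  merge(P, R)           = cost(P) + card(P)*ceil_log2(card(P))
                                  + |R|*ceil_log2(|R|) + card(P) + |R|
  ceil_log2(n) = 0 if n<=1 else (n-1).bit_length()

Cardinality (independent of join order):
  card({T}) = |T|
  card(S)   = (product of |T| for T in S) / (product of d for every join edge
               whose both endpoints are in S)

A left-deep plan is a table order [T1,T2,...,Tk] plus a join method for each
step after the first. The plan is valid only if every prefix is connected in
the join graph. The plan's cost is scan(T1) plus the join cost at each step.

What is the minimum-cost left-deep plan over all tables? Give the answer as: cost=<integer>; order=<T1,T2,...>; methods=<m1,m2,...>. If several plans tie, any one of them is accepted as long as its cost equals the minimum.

Selinger DP (subsets sized 1..n):
  {C}: scan cost=200, card=200
  {B}: scan cost=50, card=50
  {A}: scan cost=500, card=500
  {BC}: card=100; try (C,nl_idx)→550, (B,hash)→1000, (B,nl_idx)→1500, (C,merge)→2200, (B,merge)→2350, (C,hash)→3300 …(+2); best=550 via (C,nl_idx)
  {AC}: card=2000; try (A,nl_idx)→4000, (C,hash)→4200, (C,nl_idx)→6500, (A,merge)→7000, (C,merge)→7300, (A,hash)→9400 …(+2); best=4000 via (A,nl_idx)
  {AB}: card=500; try (A,nl_idx)→1000, (B,hash)→1600, (B,nl_idx)→4000, (A,merge)→5400, (B,merge)→5850, (A,hash)→9100 …(+2); best=1000 via (A,nl_idx)
  {ABC}: card=20; try (A,nl_idx)→1470, (C,hash)→4700, (C,nl_idx)→5020, (A,merge)→6350, (B,hash)→6600, (C,merge)→7800 …(+6); best=1470 via (A,nl_idx)

cost=1470; order=B,C,A; methods=nl_idx,nl_idx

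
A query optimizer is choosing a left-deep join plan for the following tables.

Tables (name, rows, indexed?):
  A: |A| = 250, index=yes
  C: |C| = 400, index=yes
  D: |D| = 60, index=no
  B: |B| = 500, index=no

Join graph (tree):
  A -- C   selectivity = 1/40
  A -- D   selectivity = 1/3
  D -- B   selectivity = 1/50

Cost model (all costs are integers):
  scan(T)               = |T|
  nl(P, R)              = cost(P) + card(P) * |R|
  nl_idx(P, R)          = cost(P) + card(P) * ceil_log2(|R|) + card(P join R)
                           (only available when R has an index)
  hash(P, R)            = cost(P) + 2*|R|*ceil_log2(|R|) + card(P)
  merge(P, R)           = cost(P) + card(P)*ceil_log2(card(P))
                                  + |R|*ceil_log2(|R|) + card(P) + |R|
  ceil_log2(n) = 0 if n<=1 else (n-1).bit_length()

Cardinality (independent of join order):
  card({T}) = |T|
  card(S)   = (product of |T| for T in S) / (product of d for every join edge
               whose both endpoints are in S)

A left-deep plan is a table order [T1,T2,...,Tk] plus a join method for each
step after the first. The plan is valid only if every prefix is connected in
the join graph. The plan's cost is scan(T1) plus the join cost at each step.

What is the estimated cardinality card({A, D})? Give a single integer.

Tables in S: A(250), D(60)
Edges inside S: A-D(d=3)
numerator = 250 * 60 = 15000
denominator = 3 = 3
card(S) = 15000 / 3 = 5000

5000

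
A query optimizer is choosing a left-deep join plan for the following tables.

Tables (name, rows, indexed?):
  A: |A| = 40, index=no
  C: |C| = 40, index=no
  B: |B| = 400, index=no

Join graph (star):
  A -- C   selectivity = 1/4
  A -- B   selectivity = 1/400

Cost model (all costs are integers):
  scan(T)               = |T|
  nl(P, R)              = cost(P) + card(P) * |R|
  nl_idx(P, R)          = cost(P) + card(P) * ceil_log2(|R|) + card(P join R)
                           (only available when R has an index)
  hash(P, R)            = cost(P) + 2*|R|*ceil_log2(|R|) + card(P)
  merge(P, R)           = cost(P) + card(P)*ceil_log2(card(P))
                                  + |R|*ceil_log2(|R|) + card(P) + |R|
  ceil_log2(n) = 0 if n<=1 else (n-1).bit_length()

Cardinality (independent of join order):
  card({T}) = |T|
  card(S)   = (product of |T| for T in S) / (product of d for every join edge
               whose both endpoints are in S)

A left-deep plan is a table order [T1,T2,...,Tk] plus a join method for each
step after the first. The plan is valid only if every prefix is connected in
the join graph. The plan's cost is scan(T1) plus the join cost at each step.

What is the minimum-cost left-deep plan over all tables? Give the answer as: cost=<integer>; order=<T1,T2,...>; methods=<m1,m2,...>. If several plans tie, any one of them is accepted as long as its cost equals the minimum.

cost=1800; order=B,A,C; methods=hash,hash

Selinger DP (subsets sized 1..n):
  {A}: scan cost=40, card=40
  {C}: scan cost=40, card=40
  {B}: scan cost=400, card=400
  {AC}: card=400; try (C,hash)→560, (A,hash)→560, (C,merge)→600, (A,merge)→600, (C,nl)→1640, (A,nl)→1640; best=560 via (C,hash)
  {AB}: card=40; try (A,hash)→1280, (B,merge)→4320, (A,merge)→4680, (B,hash)→7280, (B,nl)→16040, (A,nl)→16400; best=1280 via (A,hash)
  {ABC}: card=400; try (C,hash)→1800, (C,merge)→1840, (C,nl)→2880, (B,hash)→8160, (B,merge)→8560, (B,nl)→160560; best=1800 via (C,hash)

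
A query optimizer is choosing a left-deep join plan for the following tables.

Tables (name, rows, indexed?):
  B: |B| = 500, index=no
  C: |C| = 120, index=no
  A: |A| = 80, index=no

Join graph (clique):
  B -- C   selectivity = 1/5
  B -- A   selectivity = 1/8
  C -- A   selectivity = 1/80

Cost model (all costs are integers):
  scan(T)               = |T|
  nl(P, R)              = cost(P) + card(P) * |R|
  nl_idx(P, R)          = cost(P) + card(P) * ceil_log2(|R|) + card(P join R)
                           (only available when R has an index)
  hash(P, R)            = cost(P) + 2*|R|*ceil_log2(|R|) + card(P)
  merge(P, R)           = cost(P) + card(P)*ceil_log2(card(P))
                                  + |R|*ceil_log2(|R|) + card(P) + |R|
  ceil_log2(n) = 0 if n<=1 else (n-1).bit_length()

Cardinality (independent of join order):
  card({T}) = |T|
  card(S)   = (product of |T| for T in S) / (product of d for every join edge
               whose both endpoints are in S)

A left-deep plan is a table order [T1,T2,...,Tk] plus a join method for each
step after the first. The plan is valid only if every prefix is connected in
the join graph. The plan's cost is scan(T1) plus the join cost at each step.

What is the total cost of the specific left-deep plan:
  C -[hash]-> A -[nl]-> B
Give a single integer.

step 1: scan C: cost=120, card=120
step 2: join A via hash
    card(P join A) = 120*80/(80) = 120
    cost = 120 + 2*80*7 + 120 = 1360
step 3: join B via nl
    card(P join B) = 120*500/(5*8) = 1500
    cost = 1360 + 120*500 = 61360

61360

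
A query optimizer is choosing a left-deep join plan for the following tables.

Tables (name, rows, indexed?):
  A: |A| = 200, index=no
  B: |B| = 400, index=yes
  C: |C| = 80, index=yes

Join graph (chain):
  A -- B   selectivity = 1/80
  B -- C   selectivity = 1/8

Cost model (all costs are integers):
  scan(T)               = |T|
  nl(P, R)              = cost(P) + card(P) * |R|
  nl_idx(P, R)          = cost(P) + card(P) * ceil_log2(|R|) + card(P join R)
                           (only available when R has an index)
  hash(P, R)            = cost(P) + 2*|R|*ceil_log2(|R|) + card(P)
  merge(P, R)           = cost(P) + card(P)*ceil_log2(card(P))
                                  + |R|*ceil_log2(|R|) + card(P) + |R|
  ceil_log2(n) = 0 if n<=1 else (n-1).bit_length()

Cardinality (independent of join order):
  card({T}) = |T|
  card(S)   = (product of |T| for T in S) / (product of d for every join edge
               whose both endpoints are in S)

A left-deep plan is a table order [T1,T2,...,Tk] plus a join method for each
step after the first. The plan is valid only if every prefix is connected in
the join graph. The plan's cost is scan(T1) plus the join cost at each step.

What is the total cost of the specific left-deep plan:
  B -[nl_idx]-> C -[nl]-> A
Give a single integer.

step 1: scan B: cost=400, card=400
step 2: join C via nl_idx
    card(P join C) = 400*80/(8) = 4000
    cost = 400 + 400*7 + 4000 = 7200
step 3: join A via nl
    card(P join A) = 4000*200/(80) = 10000
    cost = 7200 + 4000*200 = 807200

807200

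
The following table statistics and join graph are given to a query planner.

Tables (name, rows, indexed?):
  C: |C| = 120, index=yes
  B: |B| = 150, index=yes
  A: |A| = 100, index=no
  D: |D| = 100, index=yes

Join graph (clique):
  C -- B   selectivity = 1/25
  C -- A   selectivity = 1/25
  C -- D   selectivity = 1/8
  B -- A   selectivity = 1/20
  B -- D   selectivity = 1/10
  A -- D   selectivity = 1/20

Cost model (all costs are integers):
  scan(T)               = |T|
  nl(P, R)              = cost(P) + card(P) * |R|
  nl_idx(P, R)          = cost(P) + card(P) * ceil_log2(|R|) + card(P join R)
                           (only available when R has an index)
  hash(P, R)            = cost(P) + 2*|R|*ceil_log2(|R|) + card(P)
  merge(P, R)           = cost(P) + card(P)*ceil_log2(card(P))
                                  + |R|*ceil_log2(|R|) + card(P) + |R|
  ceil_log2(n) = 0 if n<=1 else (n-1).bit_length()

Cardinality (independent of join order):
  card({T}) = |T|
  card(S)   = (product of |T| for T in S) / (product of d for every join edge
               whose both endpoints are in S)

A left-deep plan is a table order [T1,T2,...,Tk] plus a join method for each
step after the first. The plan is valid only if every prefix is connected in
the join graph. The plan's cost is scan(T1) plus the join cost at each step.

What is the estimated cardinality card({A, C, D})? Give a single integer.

Tables in S: A(100), C(120), D(100)
Edges inside S: C-A(d=25), C-D(d=8), A-D(d=20)
numerator = 100 * 120 * 100 = 1200000
denominator = 25 * 8 * 20 = 4000
card(S) = 1200000 / 4000 = 300

300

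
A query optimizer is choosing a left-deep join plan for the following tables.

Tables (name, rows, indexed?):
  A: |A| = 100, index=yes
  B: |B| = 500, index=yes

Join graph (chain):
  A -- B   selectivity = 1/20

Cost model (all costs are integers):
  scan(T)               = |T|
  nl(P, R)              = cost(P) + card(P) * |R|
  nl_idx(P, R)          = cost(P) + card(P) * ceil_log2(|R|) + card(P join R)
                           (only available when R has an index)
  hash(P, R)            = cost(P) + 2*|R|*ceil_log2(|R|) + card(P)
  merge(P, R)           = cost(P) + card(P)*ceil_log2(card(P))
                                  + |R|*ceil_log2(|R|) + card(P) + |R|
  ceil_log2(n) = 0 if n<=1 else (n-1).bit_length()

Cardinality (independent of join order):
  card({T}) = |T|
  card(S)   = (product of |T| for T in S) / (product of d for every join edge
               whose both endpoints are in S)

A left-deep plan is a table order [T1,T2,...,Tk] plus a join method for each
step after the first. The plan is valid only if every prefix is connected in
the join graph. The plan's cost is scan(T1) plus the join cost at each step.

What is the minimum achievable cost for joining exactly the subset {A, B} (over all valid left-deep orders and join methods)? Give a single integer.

Selinger DP over subsets of {A,B}:
  {A}: scan cost=100, card=100
  {B}: scan cost=500, card=500
  {AB}: card=2500; try (A,hash)→2400, (B,nl_idx)→3500, (B,merge)→5900, (A,merge)→6300, (A,nl_idx)→6500, (B,hash)→9200 …(+2); best=2400 via (A,hash)

2400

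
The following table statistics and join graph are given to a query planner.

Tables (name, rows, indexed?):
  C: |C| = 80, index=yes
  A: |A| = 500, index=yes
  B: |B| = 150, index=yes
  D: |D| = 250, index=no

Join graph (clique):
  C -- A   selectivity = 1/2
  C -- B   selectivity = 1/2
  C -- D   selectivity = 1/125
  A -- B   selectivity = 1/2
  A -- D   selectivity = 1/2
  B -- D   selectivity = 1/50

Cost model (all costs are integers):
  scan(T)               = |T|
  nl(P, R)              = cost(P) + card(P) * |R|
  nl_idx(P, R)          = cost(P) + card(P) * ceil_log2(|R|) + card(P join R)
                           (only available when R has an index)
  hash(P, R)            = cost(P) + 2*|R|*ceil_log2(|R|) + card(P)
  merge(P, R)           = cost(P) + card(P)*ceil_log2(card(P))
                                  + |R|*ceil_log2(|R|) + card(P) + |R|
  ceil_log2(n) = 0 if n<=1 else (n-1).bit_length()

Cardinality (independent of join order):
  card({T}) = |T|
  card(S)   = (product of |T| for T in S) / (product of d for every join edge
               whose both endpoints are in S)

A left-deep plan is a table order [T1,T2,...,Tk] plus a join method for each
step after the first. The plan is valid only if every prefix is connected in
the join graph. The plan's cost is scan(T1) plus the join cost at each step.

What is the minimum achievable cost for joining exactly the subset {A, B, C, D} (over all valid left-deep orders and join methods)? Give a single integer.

10300

Selinger DP over subsets of {A,B,C,D}:
  {C}: scan cost=80, card=80
  {A}: scan cost=500, card=500
  {B}: scan cost=150, card=150
  {D}: scan cost=250, card=250
  {AC}: card=20000; try (C,hash)→2120, (A,merge)→5720, (C,merge)→6140, (A,hash)→9160, (A,nl_idx)→20800, (C,nl_idx)→24000 …(+2); best=2120 via (C,hash)
  {BC}: card=6000; try (C,hash)→1420, (B,merge)→2070, (C,merge)→2140, (B,hash)→2560, (B,nl_idx)→6720, (C,nl_idx)→7200 …(+2); best=1420 via (C,hash)
  {CD}: card=160; try (C,hash)→1620, (C,nl_idx)→2160, (D,merge)→2970, (C,merge)→3140, (D,hash)→4160, (D,nl)→20080 …(+1); best=1620 via (C,hash)
  {AB}: card=37500; try (B,hash)→3400, (A,merge)→6500, (B,merge)→6850, (A,hash)→9300, (A,nl_idx)→39000, (B,nl_idx)→42000 …(+2); best=3400 via (B,hash)
  {AD}: card=62500; try (D,hash)→5000, (A,merge)→7500, (D,merge)→7750, (A,hash)→9500, (A,nl_idx)→65000, (A,nl)→125250 …(+1); best=5000 via (D,hash)
  {BD}: card=750; try (B,hash)→2900, (B,nl_idx)→3000, (D,merge)→3750, (B,merge)→3850, (D,hash)→4300, (D,nl)→37650 …(+1); best=2900 via (B,hash)
  {ABC}: card=750000; try (A,hash)→16420, (B,hash)→24520, (C,hash)→42020, (A,merge)→90420, (B,merge)→323470, (C,merge)→641540 …(+6); best=16420 via (A,hash)
  {ACD}: card=20000; try (A,merge)→8060, (A,hash)→10780, (A,nl_idx)→23060, (D,hash)→26120, (C,hash)→68620, (A,nl)→81620 …(+5); best=8060 via (A,merge)
  {BCD}: card=240; try (B,nl_idx)→3140, (B,hash)→4180, (B,merge)→4410, (C,hash)→4770, (C,nl_idx)→8390, (D,hash)→11420 …(+5); best=3140 via (B,nl_idx)
  {ABD}: card=93750; try (A,hash)→12650, (A,merge)→16150, (D,hash)→44900, (B,hash)→69900, (A,nl_idx)→103400, (A,nl)→377900 …(+5); best=12650 via (A,hash)
  {ABCD}: card=15000; try (A,merge)→10300, (A,hash)→12380, (A,nl_idx)→20300, (B,hash)→30460, (C,hash)→107520, (A,nl)→123140 …(+9); best=10300 via (A,merge)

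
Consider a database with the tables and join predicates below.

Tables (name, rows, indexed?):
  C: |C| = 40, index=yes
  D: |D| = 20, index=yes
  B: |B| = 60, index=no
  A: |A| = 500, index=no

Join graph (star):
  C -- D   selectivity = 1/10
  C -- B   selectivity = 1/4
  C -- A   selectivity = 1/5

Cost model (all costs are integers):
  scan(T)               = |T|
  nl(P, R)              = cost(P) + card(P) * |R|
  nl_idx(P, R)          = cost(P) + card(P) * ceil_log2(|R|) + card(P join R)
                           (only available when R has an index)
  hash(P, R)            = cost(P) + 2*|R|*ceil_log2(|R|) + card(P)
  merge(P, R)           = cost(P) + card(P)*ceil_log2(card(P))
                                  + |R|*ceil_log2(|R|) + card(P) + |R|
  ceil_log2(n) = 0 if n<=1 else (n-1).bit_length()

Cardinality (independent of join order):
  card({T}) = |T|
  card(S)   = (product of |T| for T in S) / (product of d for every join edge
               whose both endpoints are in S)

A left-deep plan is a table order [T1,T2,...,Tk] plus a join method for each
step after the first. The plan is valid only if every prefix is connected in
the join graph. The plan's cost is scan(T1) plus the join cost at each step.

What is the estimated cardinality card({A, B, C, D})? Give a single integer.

Tables in S: A(500), B(60), C(40), D(20)
Edges inside S: C-D(d=10), C-B(d=4), C-A(d=5)
numerator = 500 * 60 * 40 * 20 = 24000000
denominator = 10 * 4 * 5 = 200
card(S) = 24000000 / 200 = 120000

120000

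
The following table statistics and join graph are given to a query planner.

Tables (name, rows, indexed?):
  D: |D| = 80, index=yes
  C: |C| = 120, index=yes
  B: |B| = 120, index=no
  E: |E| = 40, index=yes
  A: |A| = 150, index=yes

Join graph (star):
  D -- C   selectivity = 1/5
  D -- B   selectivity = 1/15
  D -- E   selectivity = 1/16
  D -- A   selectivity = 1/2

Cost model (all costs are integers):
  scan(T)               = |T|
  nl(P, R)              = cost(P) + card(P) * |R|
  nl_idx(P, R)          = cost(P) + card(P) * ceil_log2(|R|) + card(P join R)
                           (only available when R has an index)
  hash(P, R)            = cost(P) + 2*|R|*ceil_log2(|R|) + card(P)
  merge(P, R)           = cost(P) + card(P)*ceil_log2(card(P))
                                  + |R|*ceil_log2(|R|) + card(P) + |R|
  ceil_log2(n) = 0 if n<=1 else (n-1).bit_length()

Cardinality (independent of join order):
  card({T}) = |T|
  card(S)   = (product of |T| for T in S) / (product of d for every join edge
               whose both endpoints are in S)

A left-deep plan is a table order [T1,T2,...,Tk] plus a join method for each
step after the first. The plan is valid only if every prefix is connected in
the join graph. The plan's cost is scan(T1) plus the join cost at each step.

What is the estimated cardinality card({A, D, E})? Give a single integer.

15000

Tables in S: A(150), D(80), E(40)
Edges inside S: D-E(d=16), D-A(d=2)
numerator = 150 * 80 * 40 = 480000
denominator = 16 * 2 = 32
card(S) = 480000 / 32 = 15000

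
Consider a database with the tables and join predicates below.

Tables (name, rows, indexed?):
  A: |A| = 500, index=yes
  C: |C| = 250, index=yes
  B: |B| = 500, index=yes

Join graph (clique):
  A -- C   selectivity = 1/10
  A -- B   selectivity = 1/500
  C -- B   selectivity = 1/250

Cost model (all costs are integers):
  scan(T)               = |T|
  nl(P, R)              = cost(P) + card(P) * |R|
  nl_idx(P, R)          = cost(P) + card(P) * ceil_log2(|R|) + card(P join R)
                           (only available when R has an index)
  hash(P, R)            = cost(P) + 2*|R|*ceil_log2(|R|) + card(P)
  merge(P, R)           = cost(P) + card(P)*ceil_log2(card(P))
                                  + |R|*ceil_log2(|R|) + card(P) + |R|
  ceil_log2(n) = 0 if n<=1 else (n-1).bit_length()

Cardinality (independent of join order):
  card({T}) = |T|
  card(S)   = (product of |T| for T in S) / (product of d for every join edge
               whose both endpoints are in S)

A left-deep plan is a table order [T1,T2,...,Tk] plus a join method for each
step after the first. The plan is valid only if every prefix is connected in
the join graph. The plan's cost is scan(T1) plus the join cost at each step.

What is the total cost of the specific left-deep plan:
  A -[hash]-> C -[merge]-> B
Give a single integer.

197500

step 1: scan A: cost=500, card=500
step 2: join C via hash
    card(P join C) = 500*250/(10) = 12500
    cost = 500 + 2*250*8 + 500 = 5000
step 3: join B via merge
    card(P join B) = 12500*500/(500*250) = 50
    cost = 5000 + 12500*14 + 500*9 + 12500 + 500 = 197500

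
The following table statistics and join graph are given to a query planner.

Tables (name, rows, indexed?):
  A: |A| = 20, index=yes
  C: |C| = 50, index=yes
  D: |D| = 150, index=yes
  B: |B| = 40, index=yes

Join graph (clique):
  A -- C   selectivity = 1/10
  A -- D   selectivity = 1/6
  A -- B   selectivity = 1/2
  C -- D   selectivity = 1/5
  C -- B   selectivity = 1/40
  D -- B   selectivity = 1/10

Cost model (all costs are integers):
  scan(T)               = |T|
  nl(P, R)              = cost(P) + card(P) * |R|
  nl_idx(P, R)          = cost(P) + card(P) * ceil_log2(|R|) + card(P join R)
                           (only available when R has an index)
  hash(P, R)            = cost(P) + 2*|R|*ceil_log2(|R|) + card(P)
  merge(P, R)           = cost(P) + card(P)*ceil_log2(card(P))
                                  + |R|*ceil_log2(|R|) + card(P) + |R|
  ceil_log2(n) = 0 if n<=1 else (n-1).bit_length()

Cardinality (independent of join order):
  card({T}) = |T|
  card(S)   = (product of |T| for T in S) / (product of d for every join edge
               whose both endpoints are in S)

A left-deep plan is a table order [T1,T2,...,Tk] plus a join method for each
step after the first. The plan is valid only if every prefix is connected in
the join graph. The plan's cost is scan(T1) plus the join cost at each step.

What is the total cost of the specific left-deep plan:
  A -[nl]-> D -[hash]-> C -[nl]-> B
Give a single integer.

step 1: scan A: cost=20, card=20
step 2: join D via nl
    card(P join D) = 20*150/(6) = 500
    cost = 20 + 20*150 = 3020
step 3: join C via hash
    card(P join C) = 500*50/(10*5) = 500
    cost = 3020 + 2*50*6 + 500 = 4120
step 4: join B via nl
    card(P join B) = 500*40/(2*40*10) = 25
    cost = 4120 + 500*40 = 24120

24120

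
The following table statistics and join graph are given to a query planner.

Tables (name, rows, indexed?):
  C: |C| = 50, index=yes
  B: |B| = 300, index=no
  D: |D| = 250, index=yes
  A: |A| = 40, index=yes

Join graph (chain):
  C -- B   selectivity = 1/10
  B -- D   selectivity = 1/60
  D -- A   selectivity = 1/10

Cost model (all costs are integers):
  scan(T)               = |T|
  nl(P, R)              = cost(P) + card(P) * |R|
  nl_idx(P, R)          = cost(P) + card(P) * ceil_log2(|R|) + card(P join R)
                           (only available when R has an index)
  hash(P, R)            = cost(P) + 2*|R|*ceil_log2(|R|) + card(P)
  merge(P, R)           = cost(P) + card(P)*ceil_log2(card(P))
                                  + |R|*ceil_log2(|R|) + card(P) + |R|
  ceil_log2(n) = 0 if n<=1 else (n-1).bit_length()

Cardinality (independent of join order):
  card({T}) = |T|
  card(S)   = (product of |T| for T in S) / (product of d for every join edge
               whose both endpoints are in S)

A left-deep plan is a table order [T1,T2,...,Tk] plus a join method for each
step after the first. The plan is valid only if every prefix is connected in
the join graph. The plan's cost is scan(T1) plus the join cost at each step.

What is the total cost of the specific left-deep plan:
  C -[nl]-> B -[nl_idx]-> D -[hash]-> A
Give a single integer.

step 1: scan C: cost=50, card=50
step 2: join B via nl
    card(P join B) = 50*300/(10) = 1500
    cost = 50 + 50*300 = 15050
step 3: join D via nl_idx
    card(P join D) = 1500*250/(60) = 6250
    cost = 15050 + 1500*8 + 6250 = 33300
step 4: join A via hash
    card(P join A) = 6250*40/(10) = 25000
    cost = 33300 + 2*40*6 + 6250 = 40030

40030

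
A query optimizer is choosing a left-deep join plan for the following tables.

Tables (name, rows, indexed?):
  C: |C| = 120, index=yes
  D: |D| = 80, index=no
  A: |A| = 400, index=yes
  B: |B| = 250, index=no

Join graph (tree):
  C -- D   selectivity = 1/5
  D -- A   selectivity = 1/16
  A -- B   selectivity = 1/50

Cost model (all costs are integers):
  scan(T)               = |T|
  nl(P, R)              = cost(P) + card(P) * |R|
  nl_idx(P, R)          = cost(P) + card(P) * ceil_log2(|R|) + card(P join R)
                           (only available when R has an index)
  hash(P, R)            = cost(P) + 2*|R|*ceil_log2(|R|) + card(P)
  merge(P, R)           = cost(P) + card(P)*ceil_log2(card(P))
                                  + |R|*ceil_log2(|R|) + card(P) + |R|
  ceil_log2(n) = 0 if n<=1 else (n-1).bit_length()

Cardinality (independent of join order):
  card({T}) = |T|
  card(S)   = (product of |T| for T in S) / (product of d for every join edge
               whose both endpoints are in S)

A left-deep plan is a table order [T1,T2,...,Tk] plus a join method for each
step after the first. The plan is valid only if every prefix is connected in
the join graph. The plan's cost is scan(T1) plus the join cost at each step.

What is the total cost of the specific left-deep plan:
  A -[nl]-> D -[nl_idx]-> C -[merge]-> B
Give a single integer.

step 1: scan A: cost=400, card=400
step 2: join D via nl
    card(P join D) = 400*80/(16) = 2000
    cost = 400 + 400*80 = 32400
step 3: join C via nl_idx
    card(P join C) = 2000*120/(5) = 48000
    cost = 32400 + 2000*7 + 48000 = 94400
step 4: join B via merge
    card(P join B) = 48000*250/(50) = 240000
    cost = 94400 + 48000*16 + 250*8 + 48000 + 250 = 912650

912650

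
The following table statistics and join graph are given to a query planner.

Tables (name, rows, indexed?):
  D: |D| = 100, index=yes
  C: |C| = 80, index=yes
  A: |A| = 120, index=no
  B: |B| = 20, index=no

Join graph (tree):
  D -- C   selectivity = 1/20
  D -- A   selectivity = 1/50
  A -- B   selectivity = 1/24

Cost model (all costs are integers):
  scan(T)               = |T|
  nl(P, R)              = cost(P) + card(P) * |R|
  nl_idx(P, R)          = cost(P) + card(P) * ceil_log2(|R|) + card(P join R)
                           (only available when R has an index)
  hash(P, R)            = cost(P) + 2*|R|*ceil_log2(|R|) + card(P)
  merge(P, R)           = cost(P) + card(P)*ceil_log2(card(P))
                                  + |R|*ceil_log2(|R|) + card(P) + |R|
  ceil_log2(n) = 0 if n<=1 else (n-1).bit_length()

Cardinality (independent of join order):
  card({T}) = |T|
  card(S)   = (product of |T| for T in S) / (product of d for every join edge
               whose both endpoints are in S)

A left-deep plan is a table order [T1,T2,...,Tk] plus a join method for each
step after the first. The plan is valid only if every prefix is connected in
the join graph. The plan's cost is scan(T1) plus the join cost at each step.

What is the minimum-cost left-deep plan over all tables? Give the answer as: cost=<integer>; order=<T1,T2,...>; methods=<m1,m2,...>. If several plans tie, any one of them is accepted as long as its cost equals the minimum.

Selinger DP (subsets sized 1..n):
  {D}: scan cost=100, card=100
  {C}: scan cost=80, card=80
  {A}: scan cost=120, card=120
  {B}: scan cost=20, card=20
  {CD}: card=400; try (D,nl_idx)→1040, (C,nl_idx)→1200, (C,hash)→1320, (D,merge)→1520, (C,merge)→1540, (D,hash)→1560 …(+2); best=1040 via (D,nl_idx)
  {AD}: card=240; try (D,nl_idx)→1200, (D,hash)→1640, (A,merge)→1860, (D,merge)→1880, (A,hash)→1880, (A,nl)→12100 …(+1); best=1200 via (D,nl_idx)
  {AB}: card=100; try (B,hash)→440, (A,merge)→1100, (B,merge)→1200, (A,hash)→1720, (A,nl)→2420, (B,nl)→2520; best=440 via (B,hash)
  {ACD}: card=960; try (C,hash)→2560, (A,hash)→3120, (C,nl_idx)→3840, (C,merge)→4000, (A,merge)→6000, (C,nl)→20400 …(+1); best=2560 via (C,hash)
  {ABD}: card=200; try (D,nl_idx)→1340, (B,hash)→1640, (D,hash)→1940, (D,merge)→2040, (B,merge)→3480, (B,nl)→6000 …(+1); best=1340 via (D,nl_idx)
  {ABCD}: card=800; try (C,hash)→2660, (C,nl_idx)→3540, (B,hash)→3720, (C,merge)→3780, (B,merge)→13240, (C,nl)→17340 …(+1); best=2660 via (C,hash)

cost=2660; order=A,B,D,C; methods=hash,nl_idx,hash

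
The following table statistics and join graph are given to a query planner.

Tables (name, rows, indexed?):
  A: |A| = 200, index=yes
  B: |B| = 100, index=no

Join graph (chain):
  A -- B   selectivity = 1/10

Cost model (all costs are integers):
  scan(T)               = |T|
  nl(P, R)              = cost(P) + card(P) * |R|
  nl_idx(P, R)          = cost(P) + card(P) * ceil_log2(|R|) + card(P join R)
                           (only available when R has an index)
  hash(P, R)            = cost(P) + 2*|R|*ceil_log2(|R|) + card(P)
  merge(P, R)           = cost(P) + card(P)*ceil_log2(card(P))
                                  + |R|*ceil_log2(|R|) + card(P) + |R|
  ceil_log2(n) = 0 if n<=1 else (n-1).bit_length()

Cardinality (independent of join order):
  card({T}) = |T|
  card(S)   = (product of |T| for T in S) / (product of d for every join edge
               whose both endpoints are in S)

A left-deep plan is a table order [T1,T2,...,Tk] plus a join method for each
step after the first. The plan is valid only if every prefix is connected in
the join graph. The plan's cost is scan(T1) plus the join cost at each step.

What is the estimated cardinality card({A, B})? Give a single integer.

Tables in S: A(200), B(100)
Edges inside S: A-B(d=10)
numerator = 200 * 100 = 20000
denominator = 10 = 10
card(S) = 20000 / 10 = 2000

2000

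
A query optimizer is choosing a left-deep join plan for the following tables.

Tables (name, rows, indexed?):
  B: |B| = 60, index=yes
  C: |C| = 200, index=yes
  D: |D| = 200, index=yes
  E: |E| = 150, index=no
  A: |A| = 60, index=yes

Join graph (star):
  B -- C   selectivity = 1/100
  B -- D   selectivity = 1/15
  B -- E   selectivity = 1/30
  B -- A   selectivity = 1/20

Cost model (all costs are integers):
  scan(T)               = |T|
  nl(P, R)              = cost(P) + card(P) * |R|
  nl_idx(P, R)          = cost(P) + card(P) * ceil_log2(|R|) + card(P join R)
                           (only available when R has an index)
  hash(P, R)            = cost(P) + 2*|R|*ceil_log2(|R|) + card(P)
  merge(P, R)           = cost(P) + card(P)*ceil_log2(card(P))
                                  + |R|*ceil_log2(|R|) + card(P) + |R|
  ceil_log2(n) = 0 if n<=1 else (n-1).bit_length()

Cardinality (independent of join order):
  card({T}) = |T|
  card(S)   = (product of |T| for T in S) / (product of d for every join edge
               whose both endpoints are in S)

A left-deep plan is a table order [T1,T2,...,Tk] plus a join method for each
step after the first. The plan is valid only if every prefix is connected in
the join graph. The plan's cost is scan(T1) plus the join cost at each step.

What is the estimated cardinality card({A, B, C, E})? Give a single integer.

1800

Tables in S: A(60), B(60), C(200), E(150)
Edges inside S: B-C(d=100), B-E(d=30), B-A(d=20)
numerator = 60 * 60 * 200 * 150 = 108000000
denominator = 100 * 30 * 20 = 60000
card(S) = 108000000 / 60000 = 1800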